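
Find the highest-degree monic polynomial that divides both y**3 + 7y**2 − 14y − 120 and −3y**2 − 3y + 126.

Apply the Euclidean algorithm:
  y**3 + 7y**2 − 14y − 120 = (−(1/3)y − 2)(−3y**2 − 3y + 126) + (22y + 132)
  −3y**2 − 3y + 126 = (−(3/22)y + 15/22)(22y + 132) + (36)
  22y + 132 = ((11/18)y + 11/3)(36) + (0)
The last nonzero remainder is the constant 36, so the polynomials are coprime and gcd = 1.

1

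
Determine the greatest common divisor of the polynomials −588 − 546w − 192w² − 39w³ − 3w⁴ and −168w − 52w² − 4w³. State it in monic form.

7 + w

By polynomial division,
  −3w⁴ − 39w³ − 192w² − 546w − 588 = ((3/4)w)(−4w³ − 52w² − 168w) + (−66w² − 546w − 588)
  −4w³ − 52w² − 168w = ((2/33)w + 104/363)(−66w² − 546w − 588) + ((2912/121)w + 20384/121)
  −66w² − 546w − 588 = (−(3993/1456)w − 363/104)((2912/121)w + 20384/121) + (0)
Last nonzero remainder: (2912/121)w + 20384/121. Dividing through by 2912/121 gives the monic gcd w + 7.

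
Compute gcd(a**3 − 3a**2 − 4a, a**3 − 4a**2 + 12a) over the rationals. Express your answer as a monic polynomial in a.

a

Apply the Euclidean algorithm:
  a**3 − 3a**2 − 4a = (a**3 − 4a**2 + 12a) + (a**2 − 16a)
  a**3 − 4a**2 + 12a = (a + 12)(a**2 − 16a) + (204a)
  a**2 − 16a = ((1/204)a − 4/51)(204a) + (0)
Last nonzero remainder: 204a. Dividing through by 204 gives the monic gcd a.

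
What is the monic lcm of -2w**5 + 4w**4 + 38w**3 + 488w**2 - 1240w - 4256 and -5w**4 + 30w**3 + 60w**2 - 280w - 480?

Euclidean algorithm in ℚ[w]:
  -2w**5 + 4w**4 + 38w**3 + 488w**2 - 1240w - 4256 = ((2/5)w + 8/5)(-5w**4 + 30w**3 + 60w**2 - 280w - 480) + (-34w**3 + 504w**2 - 600w - 3488)
  -5w**4 + 30w**3 + 60w**2 - 280w - 480 = ((5/34)w + 375/289)(-34w**3 + 504w**2 - 600w - 3488) + (-(146160/289)w**2 + (292320/289)w + 1169280/289)
  -34w**3 + 504w**2 - 600w - 3488 = ((4913/73080)w - 31501/36540)(-(146160/289)w**2 + (292320/289)w + 1169280/289) + (0)
Last nonzero remainder: -(146160/289)w**2 + (292320/289)w + 1169280/289. Dividing through by -146160/289 gives the monic gcd w**2 - 2w - 8.
Then lcm(f, g) = f·g / gcd(f, g); expanding and making the result monic gives the answer.

w**7 - 6w**6 - 23w**5 - 144w**4 + 1824w**3 + 2576w**2 - 15952w - 25536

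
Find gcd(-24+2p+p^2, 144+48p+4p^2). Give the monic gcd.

6+p

Euclidean algorithm in ℚ[p]:
  p^2+2p-24 = (1/4)(4p^2+48p+144) + (-10p-60)
  4p^2+48p+144 = (-(2/5)p-12/5)(-10p-60) + (0)
Last nonzero remainder: -10p-60. Dividing through by -10 gives the monic gcd p+6.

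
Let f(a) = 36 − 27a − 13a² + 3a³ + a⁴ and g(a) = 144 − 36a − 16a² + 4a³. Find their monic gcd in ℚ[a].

Euclidean algorithm in ℚ[a]:
  a⁴ + 3a³ − 13a² − 27a + 36 = ((1/4)a + 7/4)(4a³ − 16a² − 36a + 144) + (24a² − 216)
  4a³ − 16a² − 36a + 144 = ((1/6)a − 2/3)(24a² − 216) + (0)
Last nonzero remainder: 24a² − 216. Dividing through by 24 gives the monic gcd a² − 9.

−9 + a²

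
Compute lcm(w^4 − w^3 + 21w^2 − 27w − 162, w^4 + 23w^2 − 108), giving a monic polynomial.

Euclidean algorithm in ℚ[w]:
  w^4 − w^3 + 21w^2 − 27w − 162 = (w^4 + 23w^2 − 108) + (−w^3 − 2w^2 − 27w − 54)
  w^4 + 23w^2 − 108 = (−w + 2)(−w^3 − 2w^2 − 27w − 54) + (0)
Last nonzero remainder: −w^3 − 2w^2 − 27w − 54. Dividing through by −1 gives the monic gcd w^3 + 2w^2 + 27w + 54.
Then lcm(f, g) = f·g / gcd(f, g); expanding and making the result monic gives the answer.

w^5 − 3w^4 + 23w^3 − 69w^2 − 108w + 324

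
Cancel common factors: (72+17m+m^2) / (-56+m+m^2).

(9+m)/(-7+m)

Apply the Euclidean algorithm:
  m^2+17m+72 = (m^2+m-56) + (16m+128)
  m^2+m-56 = ((1/16)m-7/16)(16m+128) + (0)
Last nonzero remainder: 16m+128. Dividing through by 16 gives the monic gcd m+8.
Cancel m+8 from numerator and denominator to get the reduced form.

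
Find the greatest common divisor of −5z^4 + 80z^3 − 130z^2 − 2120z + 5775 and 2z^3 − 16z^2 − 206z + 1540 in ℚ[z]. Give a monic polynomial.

By polynomial division,
  −5z^4 + 80z^3 − 130z^2 − 2120z + 5775 = (−(5/2)z + 20)(2z^3 − 16z^2 − 206z + 1540) + (−325z^2 + 5850z − 25025)
  2z^3 − 16z^2 − 206z + 1540 = (−(2/325)z − 4/65)(−325z^2 + 5850z − 25025) + (0)
Last nonzero remainder: −325z^2 + 5850z − 25025. Dividing through by −325 gives the monic gcd z^2 − 18z + 77.

z^2 − 18z + 77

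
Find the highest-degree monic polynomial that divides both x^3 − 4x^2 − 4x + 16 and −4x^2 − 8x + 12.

1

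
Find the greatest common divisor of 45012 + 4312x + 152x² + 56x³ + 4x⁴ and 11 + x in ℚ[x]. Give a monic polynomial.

11 + x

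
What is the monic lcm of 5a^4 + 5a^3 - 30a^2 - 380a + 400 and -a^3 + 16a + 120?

a^5 - 5a^4 - 12a^3 - 40a^2 + 536a - 480

By polynomial division,
  5a^4 + 5a^3 - 30a^2 - 380a + 400 = (-5a - 5)(-a^3 + 16a + 120) + (50a^2 + 300a + 1000)
  -a^3 + 16a + 120 = (-(1/50)a + 3/25)(50a^2 + 300a + 1000) + (0)
Last nonzero remainder: 50a^2 + 300a + 1000. Dividing through by 50 gives the monic gcd a^2 + 6a + 20.
Then lcm(f, g) = f·g / gcd(f, g); expanding and making the result monic gives the answer.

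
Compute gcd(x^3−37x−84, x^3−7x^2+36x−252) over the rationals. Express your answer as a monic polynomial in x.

x−7

By polynomial division,
  x^3−37x−84 = (x^3−7x^2+36x−252) + (7x^2−73x+168)
  x^3−7x^2+36x−252 = ((1/7)x+24/49)(7x^2−73x+168) + ((2340/49)x−2340/7)
  7x^2−73x+168 = ((343/2340)x−98/195)((2340/49)x−2340/7) + (0)
Last nonzero remainder: (2340/49)x−2340/7. Dividing through by 2340/49 gives the monic gcd x−7.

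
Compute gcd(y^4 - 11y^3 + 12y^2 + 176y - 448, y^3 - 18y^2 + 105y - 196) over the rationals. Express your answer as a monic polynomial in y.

y^2 - 11y + 28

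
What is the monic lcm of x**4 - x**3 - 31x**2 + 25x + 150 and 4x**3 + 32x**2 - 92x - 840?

Euclidean algorithm in ℚ[x]:
  x**4 - x**3 - 31x**2 + 25x + 150 = ((1/4)x - 9/4)(4x**3 + 32x**2 - 92x - 840) + (64x**2 + 28x - 1740)
  4x**3 + 32x**2 - 92x - 840 = ((1/16)x + 121/256)(64x**2 + 28x - 1740) + ((225/64)x - 1125/64)
  64x**2 + 28x - 1740 = ((4096/225)x + 7424/75)((225/64)x - 1125/64) + (0)
Last nonzero remainder: (225/64)x - 1125/64. Dividing through by 225/64 gives the monic gcd x - 5.
Then lcm(f, g) = f·g / gcd(f, g); expanding and making the result monic gives the answer.

x**6 + 12x**5 - 2x**4 - 420x**3 - 827x**2 + 3000x + 6300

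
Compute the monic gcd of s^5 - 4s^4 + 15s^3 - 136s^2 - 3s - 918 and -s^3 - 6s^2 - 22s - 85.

s^2 + s + 17

Repeated division with remainder:
  s^5 - 4s^4 + 15s^3 - 136s^2 - 3s - 918 = (-s^2 + 10s - 53)(-s^3 - 6s^2 - 22s - 85) + (-319s^2 - 319s - 5423)
  -s^3 - 6s^2 - 22s - 85 = ((1/319)s + 5/319)(-319s^2 - 319s - 5423) + (0)
Last nonzero remainder: -319s^2 - 319s - 5423. Dividing through by -319 gives the monic gcd s^2 + s + 17.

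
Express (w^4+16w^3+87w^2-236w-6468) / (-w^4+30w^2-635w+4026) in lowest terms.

Apply the Euclidean algorithm:
  w^4+16w^3+87w^2-236w-6468 = (-1)(-w^4+30w^2-635w+4026) + (16w^3+117w^2-871w-2442)
  -w^4+30w^2-635w+4026 = (-(1/16)w+117/256)(16w^3+117w^2-871w-2442) + (-(19945/256)w^2-(99725/256)w+658185/128)
  16w^3+117w^2-871w-2442 = (-(4096/19945)w-9472/19945)(-(19945/256)w^2-(99725/256)w+658185/128) + (0)
Last nonzero remainder: -(19945/256)w^2-(99725/256)w+658185/128. Dividing through by -19945/256 gives the monic gcd w^2+5w-66.
Cancel w^2+5w-66 from numerator and denominator to get the reduced form.

(-w^2-11w-98)/(w^2-5w+61)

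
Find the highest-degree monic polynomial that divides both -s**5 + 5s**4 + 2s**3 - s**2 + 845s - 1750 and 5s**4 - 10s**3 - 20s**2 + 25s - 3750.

s**3 + 4s**2 + 20s + 125

Repeated division with remainder:
  -s**5 + 5s**4 + 2s**3 - s**2 + 845s - 1750 = (-(1/5)s + 3/5)(5s**4 - 10s**3 - 20s**2 + 25s - 3750) + (4s**3 + 16s**2 + 80s + 500)
  5s**4 - 10s**3 - 20s**2 + 25s - 3750 = ((5/4)s - 15/2)(4s**3 + 16s**2 + 80s + 500) + (0)
Last nonzero remainder: 4s**3 + 16s**2 + 80s + 500. Dividing through by 4 gives the monic gcd s**3 + 4s**2 + 20s + 125.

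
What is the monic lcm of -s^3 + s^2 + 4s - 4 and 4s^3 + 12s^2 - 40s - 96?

s^5 - 17s^3 + 12s^2 + 52s - 48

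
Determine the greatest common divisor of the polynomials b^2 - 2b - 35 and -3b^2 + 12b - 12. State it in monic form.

1

Apply the Euclidean algorithm:
  b^2 - 2b - 35 = (-1/3)(-3b^2 + 12b - 12) + (2b - 39)
  -3b^2 + 12b - 12 = (-(3/2)b - 93/4)(2b - 39) + (-3675/4)
  2b - 39 = (-(8/3675)b + 52/1225)(-3675/4) + (0)
The last nonzero remainder is the constant -3675/4, so the polynomials are coprime and gcd = 1.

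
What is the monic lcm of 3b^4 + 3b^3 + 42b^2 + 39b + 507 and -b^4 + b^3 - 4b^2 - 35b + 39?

b^6 + 3b^5 + 13b^4 + 38b^3 + 153b^2 + 299b - 507

By polynomial division,
  3b^4 + 3b^3 + 42b^2 + 39b + 507 = (-3)(-b^4 + b^3 - 4b^2 - 35b + 39) + (6b^3 + 30b^2 - 66b + 624)
  -b^4 + b^3 - 4b^2 - 35b + 39 = (-(1/6)b + 1)(6b^3 + 30b^2 - 66b + 624) + (-45b^2 + 135b - 585)
  6b^3 + 30b^2 - 66b + 624 = (-(2/15)b - 16/15)(-45b^2 + 135b - 585) + (0)
Last nonzero remainder: -45b^2 + 135b - 585. Dividing through by -45 gives the monic gcd b^2 - 3b + 13.
Then lcm(f, g) = f·g / gcd(f, g); expanding and making the result monic gives the answer.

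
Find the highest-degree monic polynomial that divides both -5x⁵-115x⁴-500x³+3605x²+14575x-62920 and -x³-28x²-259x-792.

x²+19x+88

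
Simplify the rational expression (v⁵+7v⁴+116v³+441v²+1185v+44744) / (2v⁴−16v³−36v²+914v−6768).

Euclidean algorithm in ℚ[v]:
  v⁵+7v⁴+116v³+441v²+1185v+44744 = ((1/2)v+15/2)(2v⁴−16v³−36v²+914v−6768) + (254v³+254v²−2286v+95504)
  2v⁴−16v³−36v²+914v−6768 = ((1/127)v−9/127)(254v³+254v²−2286v+95504) + (0)
Last nonzero remainder: 254v³+254v²−2286v+95504. Dividing through by 254 gives the monic gcd v³+v²−9v+376.
Cancel v³+v²−9v+376 from numerator and denominator to get the reduced form.

(v²+6v+119)/(2v−18)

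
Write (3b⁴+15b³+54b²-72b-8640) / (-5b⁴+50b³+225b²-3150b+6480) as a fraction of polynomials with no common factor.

(-3b²-9b-180)/(5b²-60b+135)

By polynomial division,
  3b⁴+15b³+54b²-72b-8640 = (-3/5)(-5b⁴+50b³+225b²-3150b+6480) + (45b³+189b²-1962b-4752)
  -5b⁴+50b³+225b²-3150b+6480 = (-(1/9)b+71/45)(45b³+189b²-1962b-4752) + (-(1456/5)b²-(2912/5)b+69888/5)
  45b³+189b²-1962b-4752 = (-(225/1456)b-495/1456)(-(1456/5)b²-(2912/5)b+69888/5) + (0)
Last nonzero remainder: -(1456/5)b²-(2912/5)b+69888/5. Dividing through by -1456/5 gives the monic gcd b²+2b-48.
Cancel b²+2b-48 from numerator and denominator to get the reduced form.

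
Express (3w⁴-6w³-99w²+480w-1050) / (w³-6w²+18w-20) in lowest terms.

By polynomial division,
  3w⁴-6w³-99w²+480w-1050 = (3w+12)(w³-6w²+18w-20) + (-81w²+324w-810)
  w³-6w²+18w-20 = (-(1/81)w+2/81)(-81w²+324w-810) + (0)
Last nonzero remainder: -81w²+324w-810. Dividing through by -81 gives the monic gcd w²-4w+10.
Cancel w²-4w+10 from numerator and denominator to get the reduced form.

(3w²+6w-105)/(w-2)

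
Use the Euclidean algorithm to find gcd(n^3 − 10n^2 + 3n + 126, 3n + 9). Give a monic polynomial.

Euclidean algorithm in ℚ[n]:
  n^3 − 10n^2 + 3n + 126 = ((1/3)n^2 − (13/3)n + 14)(3n + 9) + (0)
Last nonzero remainder: 3n + 9. Dividing through by 3 gives the monic gcd n + 3.

n + 3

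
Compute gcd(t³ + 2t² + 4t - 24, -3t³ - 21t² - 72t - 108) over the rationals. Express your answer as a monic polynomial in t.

By polynomial division,
  t³ + 2t² + 4t - 24 = (-1/3)(-3t³ - 21t² - 72t - 108) + (-5t² - 20t - 60)
  -3t³ - 21t² - 72t - 108 = ((3/5)t + 9/5)(-5t² - 20t - 60) + (0)
Last nonzero remainder: -5t² - 20t - 60. Dividing through by -5 gives the monic gcd t² + 4t + 12.

t² + 4t + 12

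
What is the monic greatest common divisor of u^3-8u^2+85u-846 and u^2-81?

By polynomial division,
  u^3-8u^2+85u-846 = (u-8)(u^2-81) + (166u-1494)
  u^2-81 = ((1/166)u+9/166)(166u-1494) + (0)
Last nonzero remainder: 166u-1494. Dividing through by 166 gives the monic gcd u-9.

u-9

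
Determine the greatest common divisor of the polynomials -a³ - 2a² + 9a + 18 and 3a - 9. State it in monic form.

Repeated division with remainder:
  -a³ - 2a² + 9a + 18 = (-(1/3)a² - (5/3)a - 2)(3a - 9) + (0)
Last nonzero remainder: 3a - 9. Dividing through by 3 gives the monic gcd a - 3.

a - 3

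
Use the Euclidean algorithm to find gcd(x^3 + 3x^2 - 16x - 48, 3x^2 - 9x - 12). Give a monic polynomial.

x - 4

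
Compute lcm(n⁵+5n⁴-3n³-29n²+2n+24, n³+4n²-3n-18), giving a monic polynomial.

n⁶+8n⁵+12n⁴-38n³-85n²+30n+72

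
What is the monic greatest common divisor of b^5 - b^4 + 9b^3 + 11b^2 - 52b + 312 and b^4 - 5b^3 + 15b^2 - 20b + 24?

By polynomial division,
  b^5 - b^4 + 9b^3 + 11b^2 - 52b + 312 = (b + 4)(b^4 - 5b^3 + 15b^2 - 20b + 24) + (14b^3 - 29b^2 + 4b + 216)
  b^4 - 5b^3 + 15b^2 - 20b + 24 = ((1/14)b - 41/196)(14b^3 - 29b^2 + 4b + 216) + ((1695/196)b^2 - (1695/49)b + 3390/49)
  14b^3 - 29b^2 + 4b + 216 = ((2744/1695)b + 1764/565)((1695/196)b^2 - (1695/49)b + 3390/49) + (0)
Last nonzero remainder: (1695/196)b^2 - (1695/49)b + 3390/49. Dividing through by 1695/196 gives the monic gcd b^2 - 4b + 8.

b^2 - 4b + 8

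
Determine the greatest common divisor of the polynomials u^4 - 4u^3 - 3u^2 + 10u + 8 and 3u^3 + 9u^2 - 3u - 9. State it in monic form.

u + 1

By polynomial division,
  u^4 - 4u^3 - 3u^2 + 10u + 8 = ((1/3)u - 7/3)(3u^3 + 9u^2 - 3u - 9) + (19u^2 + 6u - 13)
  3u^3 + 9u^2 - 3u - 9 = ((3/19)u + 153/361)(19u^2 + 6u - 13) + (-(1260/361)u - 1260/361)
  19u^2 + 6u - 13 = (-(6859/1260)u + 4693/1260)(-(1260/361)u - 1260/361) + (0)
Last nonzero remainder: -(1260/361)u - 1260/361. Dividing through by -1260/361 gives the monic gcd u + 1.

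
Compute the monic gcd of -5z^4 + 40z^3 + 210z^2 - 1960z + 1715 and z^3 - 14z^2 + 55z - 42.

z^2 - 8z + 7

Apply the Euclidean algorithm:
  -5z^4 + 40z^3 + 210z^2 - 1960z + 1715 = (-5z - 30)(z^3 - 14z^2 + 55z - 42) + (65z^2 - 520z + 455)
  z^3 - 14z^2 + 55z - 42 = ((1/65)z - 6/65)(65z^2 - 520z + 455) + (0)
Last nonzero remainder: 65z^2 - 520z + 455. Dividing through by 65 gives the monic gcd z^2 - 8z + 7.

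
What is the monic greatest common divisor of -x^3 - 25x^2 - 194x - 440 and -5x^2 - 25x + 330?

Repeated division with remainder:
  -x^3 - 25x^2 - 194x - 440 = ((1/5)x + 4)(-5x^2 - 25x + 330) + (-160x - 1760)
  -5x^2 - 25x + 330 = ((1/32)x - 3/16)(-160x - 1760) + (0)
Last nonzero remainder: -160x - 1760. Dividing through by -160 gives the monic gcd x + 11.

x + 11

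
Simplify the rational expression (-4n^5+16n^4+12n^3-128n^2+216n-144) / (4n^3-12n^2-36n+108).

(-n^3+4n^2-6n+4)/(n-3)

Apply the Euclidean algorithm:
  -4n^5+16n^4+12n^3-128n^2+216n-144 = (-n^2+n-3)(4n^3-12n^2-36n+108) + (-20n^2+180)
  4n^3-12n^2-36n+108 = (-(1/5)n+3/5)(-20n^2+180) + (0)
Last nonzero remainder: -20n^2+180. Dividing through by -20 gives the monic gcd n^2-9.
Cancel n^2-9 from numerator and denominator to get the reduced form.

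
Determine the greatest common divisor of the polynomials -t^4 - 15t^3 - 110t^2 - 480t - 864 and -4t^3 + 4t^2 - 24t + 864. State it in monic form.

Euclidean algorithm in ℚ[t]:
  -t^4 - 15t^3 - 110t^2 - 480t - 864 = ((1/4)t + 4)(-4t^3 + 4t^2 - 24t + 864) + (-120t^2 - 600t - 4320)
  -4t^3 + 4t^2 - 24t + 864 = ((1/30)t - 1/5)(-120t^2 - 600t - 4320) + (0)
Last nonzero remainder: -120t^2 - 600t - 4320. Dividing through by -120 gives the monic gcd t^2 + 5t + 36.

t^2 + 5t + 36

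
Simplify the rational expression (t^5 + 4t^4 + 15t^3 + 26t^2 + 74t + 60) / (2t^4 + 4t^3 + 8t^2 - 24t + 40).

Apply the Euclidean algorithm:
  t^5 + 4t^4 + 15t^3 + 26t^2 + 74t + 60 = ((1/2)t + 1)(2t^4 + 4t^3 + 8t^2 - 24t + 40) + (7t^3 + 30t^2 + 78t + 20)
  2t^4 + 4t^3 + 8t^2 - 24t + 40 = ((2/7)t - 32/49)(7t^3 + 30t^2 + 78t + 20) + ((260/49)t^2 + (1040/49)t + 2600/49)
  7t^3 + 30t^2 + 78t + 20 = ((343/260)t + 49/130)((260/49)t^2 + (1040/49)t + 2600/49) + (0)
Last nonzero remainder: (260/49)t^2 + (1040/49)t + 2600/49. Dividing through by 260/49 gives the monic gcd t^2 + 4t + 10.
Cancel t^2 + 4t + 10 from numerator and denominator to get the reduced form.

(t^3 + 5t + 6)/(2t^2 - 4t + 4)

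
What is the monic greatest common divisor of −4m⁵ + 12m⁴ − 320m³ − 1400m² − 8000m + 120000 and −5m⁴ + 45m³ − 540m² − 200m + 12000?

Euclidean algorithm in ℚ[m]:
  −4m⁵ + 12m⁴ − 320m³ − 1400m² − 8000m + 120000 = ((4/5)m + 24/5)(−5m⁴ + 45m³ − 540m² − 200m + 12000) + (−104m³ + 1352m² − 16640m + 62400)
  −5m⁴ + 45m³ − 540m² − 200m + 12000 = ((5/104)m + 5/26)(−104m³ + 1352m² − 16640m + 62400) + (0)
Last nonzero remainder: −104m³ + 1352m² − 16640m + 62400. Dividing through by −104 gives the monic gcd m³ − 13m² + 160m − 600.

m³ − 13m² + 160m − 600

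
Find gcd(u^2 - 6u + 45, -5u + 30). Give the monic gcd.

1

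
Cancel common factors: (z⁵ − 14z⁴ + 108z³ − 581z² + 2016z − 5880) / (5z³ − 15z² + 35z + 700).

By polynomial division,
  z⁵ − 14z⁴ + 108z³ − 581z² + 2016z − 5880 = ((1/5)z² − (11/5)z + 68/5)(5z³ − 15z² + 35z + 700) + (−440z² + 3080z − 15400)
  5z³ − 15z² + 35z + 700 = (−(1/88)z − 1/22)(−440z² + 3080z − 15400) + (0)
Last nonzero remainder: −440z² + 3080z − 15400. Dividing through by −440 gives the monic gcd z² − 7z + 35.
Cancel z² − 7z + 35 from numerator and denominator to get the reduced form.

(z³ − 7z² + 24z − 168)/(5z + 20)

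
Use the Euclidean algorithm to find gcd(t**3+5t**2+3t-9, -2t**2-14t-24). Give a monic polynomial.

Apply the Euclidean algorithm:
  t**3+5t**2+3t-9 = (-(1/2)t+1)(-2t**2-14t-24) + (5t+15)
  -2t**2-14t-24 = (-(2/5)t-8/5)(5t+15) + (0)
Last nonzero remainder: 5t+15. Dividing through by 5 gives the monic gcd t+3.

t+3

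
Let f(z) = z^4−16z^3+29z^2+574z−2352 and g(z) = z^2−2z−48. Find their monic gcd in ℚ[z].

z^2−2z−48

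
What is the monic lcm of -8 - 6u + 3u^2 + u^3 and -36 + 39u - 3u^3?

-24 + 14u + 25u^2 - 15u^3 - u^4 + u^5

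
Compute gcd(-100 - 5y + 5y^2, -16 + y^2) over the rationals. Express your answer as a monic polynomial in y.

Repeated division with remainder:
  5y^2 - 5y - 100 = (5)(y^2 - 16) + (-5y - 20)
  y^2 - 16 = (-(1/5)y + 4/5)(-5y - 20) + (0)
Last nonzero remainder: -5y - 20. Dividing through by -5 gives the monic gcd y + 4.

4 + y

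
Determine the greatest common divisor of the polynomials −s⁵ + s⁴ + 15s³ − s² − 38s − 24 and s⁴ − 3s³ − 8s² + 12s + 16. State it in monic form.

Euclidean algorithm in ℚ[s]:
  −s⁵ + s⁴ + 15s³ − s² − 38s − 24 = (−s − 2)(s⁴ − 3s³ − 8s² + 12s + 16) + (s³ − 5s² + 2s + 8)
  s⁴ − 3s³ − 8s² + 12s + 16 = (s + 2)(s³ − 5s² + 2s + 8) + (0)
The last nonzero remainder s³ − 5s² + 2s + 8 is already monic.

s³ − 5s² + 2s + 8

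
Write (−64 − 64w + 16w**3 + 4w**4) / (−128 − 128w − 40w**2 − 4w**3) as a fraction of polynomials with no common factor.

(8 + 4w − 2w**2 − w**3)/(16 + 8w + w**2)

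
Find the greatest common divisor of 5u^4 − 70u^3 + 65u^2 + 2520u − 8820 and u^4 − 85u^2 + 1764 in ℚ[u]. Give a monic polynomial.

u^3 − 7u^2 − 36u + 252

By polynomial division,
  5u^4 − 70u^3 + 65u^2 + 2520u − 8820 = (5)(u^4 − 85u^2 + 1764) + (−70u^3 + 490u^2 + 2520u − 17640)
  u^4 − 85u^2 + 1764 = (−(1/70)u − 1/10)(−70u^3 + 490u^2 + 2520u − 17640) + (0)
Last nonzero remainder: −70u^3 + 490u^2 + 2520u − 17640. Dividing through by −70 gives the monic gcd u^3 − 7u^2 − 36u + 252.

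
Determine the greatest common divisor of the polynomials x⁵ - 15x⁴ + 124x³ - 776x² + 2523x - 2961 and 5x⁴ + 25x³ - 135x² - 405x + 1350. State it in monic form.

x² - 6x + 9

Apply the Euclidean algorithm:
  x⁵ - 15x⁴ + 124x³ - 776x² + 2523x - 2961 = ((1/5)x - 4)(5x⁴ + 25x³ - 135x² - 405x + 1350) + (251x³ - 1235x² + 633x + 2439)
  5x⁴ + 25x³ - 135x² - 405x + 1350 = ((5/251)x + 12450/63001)(251x³ - 1235x² + 633x + 2439) + ((6076200/63001)x² - (36457200/63001)x + 54685800/63001)
  251x³ - 1235x² + 633x + 2439 = ((15813251/6076200)x + 17073271/6076200)((6076200/63001)x² - (36457200/63001)x + 54685800/63001) + (0)
Last nonzero remainder: (6076200/63001)x² - (36457200/63001)x + 54685800/63001. Dividing through by 6076200/63001 gives the monic gcd x² - 6x + 9.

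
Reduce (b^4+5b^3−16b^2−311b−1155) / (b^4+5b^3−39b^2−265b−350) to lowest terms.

Euclidean algorithm in ℚ[b]:
  b^4+5b^3−16b^2−311b−1155 = (b^4+5b^3−39b^2−265b−350) + (23b^2−46b−805)
  b^4+5b^3−39b^2−265b−350 = ((1/23)b^2+(7/23)b+10/23)(23b^2−46b−805) + (0)
Last nonzero remainder: 23b^2−46b−805. Dividing through by 23 gives the monic gcd b^2−2b−35.
Cancel b^2−2b−35 from numerator and denominator to get the reduced form.

(b^2+7b+33)/(b^2+7b+10)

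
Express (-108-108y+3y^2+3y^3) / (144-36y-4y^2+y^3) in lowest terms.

Euclidean algorithm in ℚ[y]:
  3y^3+3y^2-108y-108 = (3)(y^3-4y^2-36y+144) + (15y^2-540)
  y^3-4y^2-36y+144 = ((1/15)y-4/15)(15y^2-540) + (0)
Last nonzero remainder: 15y^2-540. Dividing through by 15 gives the monic gcd y^2-36.
Cancel y^2-36 from numerator and denominator to get the reduced form.

(3+3y)/(-4+y)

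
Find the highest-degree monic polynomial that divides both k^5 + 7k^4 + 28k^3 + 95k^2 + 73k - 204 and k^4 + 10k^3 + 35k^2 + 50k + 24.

k^2 + 7k + 12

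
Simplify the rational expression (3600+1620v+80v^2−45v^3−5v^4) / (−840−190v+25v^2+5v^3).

Apply the Euclidean algorithm:
  −5v^4−45v^3+80v^2+1620v+3600 = (−v−4)(5v^3+25v^2−190v−840) + (−10v^2+20v+240)
  5v^3+25v^2−190v−840 = (−(1/2)v−7/2)(−10v^2+20v+240) + (0)
Last nonzero remainder: −10v^2+20v+240. Dividing through by −10 gives the monic gcd v^2−2v−24.
Cancel v^2−2v−24 from numerator and denominator to get the reduced form.

(−30−11v−v^2)/(7+v)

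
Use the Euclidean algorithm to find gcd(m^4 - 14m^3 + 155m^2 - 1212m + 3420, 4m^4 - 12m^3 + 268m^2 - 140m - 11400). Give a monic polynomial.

Euclidean algorithm in ℚ[m]:
  m^4 - 14m^3 + 155m^2 - 1212m + 3420 = (1/4)(4m^4 - 12m^3 + 268m^2 - 140m - 11400) + (-11m^3 + 88m^2 - 1177m + 6270)
  4m^4 - 12m^3 + 268m^2 - 140m - 11400 = (-(4/11)m - 20/11)(-11m^3 + 88m^2 - 1177m + 6270) + (0)
Last nonzero remainder: -11m^3 + 88m^2 - 1177m + 6270. Dividing through by -11 gives the monic gcd m^3 - 8m^2 + 107m - 570.

m^3 - 8m^2 + 107m - 570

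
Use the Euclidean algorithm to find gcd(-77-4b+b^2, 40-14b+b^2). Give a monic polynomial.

Repeated division with remainder:
  b^2-4b-77 = (b^2-14b+40) + (10b-117)
  b^2-14b+40 = ((1/10)b-23/100)(10b-117) + (1309/100)
  10b-117 = ((1000/1309)b-11700/1309)(1309/100) + (0)
The last nonzero remainder is the constant 1309/100, so the polynomials are coprime and gcd = 1.

1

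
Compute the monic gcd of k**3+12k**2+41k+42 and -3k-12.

1

Repeated division with remainder:
  k**3+12k**2+41k+42 = (-(1/3)k**2-(8/3)k-3)(-3k-12) + (6)
  -3k-12 = (-(1/2)k-2)(6) + (0)
The last nonzero remainder is the constant 6, so the polynomials are coprime and gcd = 1.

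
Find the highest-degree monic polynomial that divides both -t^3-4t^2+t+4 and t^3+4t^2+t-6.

t-1

Apply the Euclidean algorithm:
  -t^3-4t^2+t+4 = (-1)(t^3+4t^2+t-6) + (2t-2)
  t^3+4t^2+t-6 = ((1/2)t^2+(5/2)t+3)(2t-2) + (0)
Last nonzero remainder: 2t-2. Dividing through by 2 gives the monic gcd t-1.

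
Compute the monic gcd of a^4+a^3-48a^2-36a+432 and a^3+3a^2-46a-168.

Apply the Euclidean algorithm:
  a^4+a^3-48a^2-36a+432 = (a-2)(a^3+3a^2-46a-168) + (4a^2+40a+96)
  a^3+3a^2-46a-168 = ((1/4)a-7/4)(4a^2+40a+96) + (0)
Last nonzero remainder: 4a^2+40a+96. Dividing through by 4 gives the monic gcd a^2+10a+24.

a^2+10a+24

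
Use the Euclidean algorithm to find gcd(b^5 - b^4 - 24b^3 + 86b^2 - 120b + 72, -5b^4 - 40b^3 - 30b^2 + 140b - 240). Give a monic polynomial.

b^3 + 4b^2 - 10b + 12

Repeated division with remainder:
  b^5 - b^4 - 24b^3 + 86b^2 - 120b + 72 = (-(1/5)b + 9/5)(-5b^4 - 40b^3 - 30b^2 + 140b - 240) + (42b^3 + 168b^2 - 420b + 504)
  -5b^4 - 40b^3 - 30b^2 + 140b - 240 = (-(5/42)b - 10/21)(42b^3 + 168b^2 - 420b + 504) + (0)
Last nonzero remainder: 42b^3 + 168b^2 - 420b + 504. Dividing through by 42 gives the monic gcd b^3 + 4b^2 - 10b + 12.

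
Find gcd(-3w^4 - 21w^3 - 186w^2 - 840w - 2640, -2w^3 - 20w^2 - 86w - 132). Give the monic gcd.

Euclidean algorithm in ℚ[w]:
  -3w^4 - 21w^3 - 186w^2 - 840w - 2640 = ((3/2)w - 9/2)(-2w^3 - 20w^2 - 86w - 132) + (-147w^2 - 1029w - 3234)
  -2w^3 - 20w^2 - 86w - 132 = ((2/147)w + 2/49)(-147w^2 - 1029w - 3234) + (0)
Last nonzero remainder: -147w^2 - 1029w - 3234. Dividing through by -147 gives the monic gcd w^2 + 7w + 22.

w^2 + 7w + 22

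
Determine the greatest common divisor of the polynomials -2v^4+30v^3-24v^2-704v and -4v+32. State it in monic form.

By polynomial division,
  -2v^4+30v^3-24v^2-704v = ((1/2)v^3-(7/2)v^2-22v)(-4v+32) + (0)
Last nonzero remainder: -4v+32. Dividing through by -4 gives the monic gcd v-8.

v-8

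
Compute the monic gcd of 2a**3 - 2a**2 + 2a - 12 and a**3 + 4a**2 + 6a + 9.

a**2 + a + 3

By polynomial division,
  2a**3 - 2a**2 + 2a - 12 = (2)(a**3 + 4a**2 + 6a + 9) + (-10a**2 - 10a - 30)
  a**3 + 4a**2 + 6a + 9 = (-(1/10)a - 3/10)(-10a**2 - 10a - 30) + (0)
Last nonzero remainder: -10a**2 - 10a - 30. Dividing through by -10 gives the monic gcd a**2 + a + 3.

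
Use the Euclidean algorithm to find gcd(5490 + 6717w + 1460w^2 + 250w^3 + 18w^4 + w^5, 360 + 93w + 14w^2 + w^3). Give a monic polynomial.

45 + 6w + w^2

By polynomial division,
  w^5 + 18w^4 + 250w^3 + 1460w^2 + 6717w + 5490 = (w^2 + 4w + 101)(w^3 + 14w^2 + 93w + 360) + (-686w^2 - 4116w - 30870)
  w^3 + 14w^2 + 93w + 360 = (-(1/686)w - 4/343)(-686w^2 - 4116w - 30870) + (0)
Last nonzero remainder: -686w^2 - 4116w - 30870. Dividing through by -686 gives the monic gcd w^2 + 6w + 45.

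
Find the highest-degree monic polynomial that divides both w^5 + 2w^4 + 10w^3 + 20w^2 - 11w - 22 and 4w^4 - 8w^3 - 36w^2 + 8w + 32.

w^3 + 2w^2 - w - 2

Euclidean algorithm in ℚ[w]:
  w^5 + 2w^4 + 10w^3 + 20w^2 - 11w - 22 = ((1/4)w + 1)(4w^4 - 8w^3 - 36w^2 + 8w + 32) + (27w^3 + 54w^2 - 27w - 54)
  4w^4 - 8w^3 - 36w^2 + 8w + 32 = ((4/27)w - 16/27)(27w^3 + 54w^2 - 27w - 54) + (0)
Last nonzero remainder: 27w^3 + 54w^2 - 27w - 54. Dividing through by 27 gives the monic gcd w^3 + 2w^2 - w - 2.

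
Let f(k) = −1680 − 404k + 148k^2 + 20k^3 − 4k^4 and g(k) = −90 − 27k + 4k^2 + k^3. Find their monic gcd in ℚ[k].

−15 − 2k + k^2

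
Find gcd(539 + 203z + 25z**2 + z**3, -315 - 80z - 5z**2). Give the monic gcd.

Euclidean algorithm in ℚ[z]:
  z**3 + 25z**2 + 203z + 539 = (-(1/5)z - 9/5)(-5z**2 - 80z - 315) + (-4z - 28)
  -5z**2 - 80z - 315 = ((5/4)z + 45/4)(-4z - 28) + (0)
Last nonzero remainder: -4z - 28. Dividing through by -4 gives the monic gcd z + 7.

7 + z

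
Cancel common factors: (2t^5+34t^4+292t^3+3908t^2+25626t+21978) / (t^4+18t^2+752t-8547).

(2t^2+20t+18)/(t-7)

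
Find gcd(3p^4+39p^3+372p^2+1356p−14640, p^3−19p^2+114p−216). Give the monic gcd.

Repeated division with remainder:
  3p^4+39p^3+372p^2+1356p−14640 = (3p+96)(p^3−19p^2+114p−216) + (1854p^2−8940p+6096)
  p^3−19p^2+114p−216 = ((1/1854)p−4381/572886)(1854p^2−8940p+6096) + ((4043200/95481)p−16172800/95481)
  1854p^2−8940p+6096 = ((88510887/2021600)p−36378261/1010800)((4043200/95481)p−16172800/95481) + (0)
Last nonzero remainder: (4043200/95481)p−16172800/95481. Dividing through by 4043200/95481 gives the monic gcd p−4.

p−4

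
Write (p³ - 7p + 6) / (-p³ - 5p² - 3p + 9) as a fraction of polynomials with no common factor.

By polynomial division,
  p³ - 7p + 6 = (-1)(-p³ - 5p² - 3p + 9) + (-5p² - 10p + 15)
  -p³ - 5p² - 3p + 9 = ((1/5)p + 3/5)(-5p² - 10p + 15) + (0)
Last nonzero remainder: -5p² - 10p + 15. Dividing through by -5 gives the monic gcd p² + 2p - 3.
Cancel p² + 2p - 3 from numerator and denominator to get the reduced form.

(-p + 2)/(p + 3)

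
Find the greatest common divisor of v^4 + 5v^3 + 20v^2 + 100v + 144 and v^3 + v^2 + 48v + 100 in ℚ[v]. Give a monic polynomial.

v + 2

Apply the Euclidean algorithm:
  v^4 + 5v^3 + 20v^2 + 100v + 144 = (v + 4)(v^3 + v^2 + 48v + 100) + (-32v^2 - 192v - 256)
  v^3 + v^2 + 48v + 100 = (-(1/32)v + 5/32)(-32v^2 - 192v - 256) + (70v + 140)
  -32v^2 - 192v - 256 = (-(16/35)v - 64/35)(70v + 140) + (0)
Last nonzero remainder: 70v + 140. Dividing through by 70 gives the monic gcd v + 2.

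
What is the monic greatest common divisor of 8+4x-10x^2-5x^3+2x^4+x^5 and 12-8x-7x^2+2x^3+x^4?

4-4x-x^2+x^3

Euclidean algorithm in ℚ[x]:
  x^5+2x^4-5x^3-10x^2+4x+8 = (x)(x^4+2x^3-7x^2-8x+12) + (2x^3-2x^2-8x+8)
  x^4+2x^3-7x^2-8x+12 = ((1/2)x+3/2)(2x^3-2x^2-8x+8) + (0)
Last nonzero remainder: 2x^3-2x^2-8x+8. Dividing through by 2 gives the monic gcd x^3-x^2-4x+4.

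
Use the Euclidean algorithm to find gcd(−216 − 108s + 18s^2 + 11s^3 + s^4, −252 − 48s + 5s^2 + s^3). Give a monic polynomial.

36 + 12s + s^2

Repeated division with remainder:
  s^4 + 11s^3 + 18s^2 − 108s − 216 = (s + 6)(s^3 + 5s^2 − 48s − 252) + (36s^2 + 432s + 1296)
  s^3 + 5s^2 − 48s − 252 = ((1/36)s − 7/36)(36s^2 + 432s + 1296) + (0)
Last nonzero remainder: 36s^2 + 432s + 1296. Dividing through by 36 gives the monic gcd s^2 + 12s + 36.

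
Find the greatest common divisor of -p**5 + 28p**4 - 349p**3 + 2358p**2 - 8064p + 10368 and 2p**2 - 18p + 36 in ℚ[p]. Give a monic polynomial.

Euclidean algorithm in ℚ[p]:
  -p**5 + 28p**4 - 349p**3 + 2358p**2 - 8064p + 10368 = (-(1/2)p**3 + (19/2)p**2 - 80p + 288)(2p**2 - 18p + 36) + (0)
Last nonzero remainder: 2p**2 - 18p + 36. Dividing through by 2 gives the monic gcd p**2 - 9p + 18.

p**2 - 9p + 18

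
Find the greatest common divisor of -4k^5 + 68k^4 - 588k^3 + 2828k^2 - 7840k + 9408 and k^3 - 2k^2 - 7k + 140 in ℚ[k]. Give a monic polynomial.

Apply the Euclidean algorithm:
  -4k^5 + 68k^4 - 588k^3 + 2828k^2 - 7840k + 9408 = (-4k^2 + 60k - 496)(k^3 - 2k^2 - 7k + 140) + (2816k^2 - 19712k + 78848)
  k^3 - 2k^2 - 7k + 140 = ((1/2816)k + 5/2816)(2816k^2 - 19712k + 78848) + (0)
Last nonzero remainder: 2816k^2 - 19712k + 78848. Dividing through by 2816 gives the monic gcd k^2 - 7k + 28.

k^2 - 7k + 28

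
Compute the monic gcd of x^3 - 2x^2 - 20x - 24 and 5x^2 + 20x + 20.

x^2 + 4x + 4

Repeated division with remainder:
  x^3 - 2x^2 - 20x - 24 = ((1/5)x - 6/5)(5x^2 + 20x + 20) + (0)
Last nonzero remainder: 5x^2 + 20x + 20. Dividing through by 5 gives the monic gcd x^2 + 4x + 4.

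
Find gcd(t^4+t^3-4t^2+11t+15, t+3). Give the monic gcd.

t+3

By polynomial division,
  t^4+t^3-4t^2+11t+15 = (t^3-2t^2+2t+5)(t+3) + (0)
The last nonzero remainder t+3 is already monic.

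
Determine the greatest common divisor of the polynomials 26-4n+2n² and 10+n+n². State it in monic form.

Euclidean algorithm in ℚ[n]:
  2n²-4n+26 = (2)(n²+n+10) + (-6n+6)
  n²+n+10 = (-(1/6)n-1/3)(-6n+6) + (12)
  -6n+6 = (-(1/2)n+1/2)(12) + (0)
The last nonzero remainder is the constant 12, so the polynomials are coprime and gcd = 1.

1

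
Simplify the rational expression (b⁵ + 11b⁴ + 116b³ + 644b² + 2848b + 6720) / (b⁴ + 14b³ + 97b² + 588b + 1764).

Apply the Euclidean algorithm:
  b⁵ + 11b⁴ + 116b³ + 644b² + 2848b + 6720 = (b - 3)(b⁴ + 14b³ + 97b² + 588b + 1764) + (61b³ + 347b² + 2848b + 12012)
  b⁴ + 14b³ + 97b² + 588b + 1764 = ((1/61)b + 507/3721)(61b³ + 347b² + 2848b + 12012) + ((11280/3721)b² + (11280/3721)b + 473760/3721)
  61b³ + 347b² + 2848b + 12012 = ((226981/11280)b + 532103/5640)((11280/3721)b² + (11280/3721)b + 473760/3721) + (0)
Last nonzero remainder: (11280/3721)b² + (11280/3721)b + 473760/3721. Dividing through by 11280/3721 gives the monic gcd b² + b + 42.
Cancel b² + b + 42 from numerator and denominator to get the reduced form.

(b³ + 10b² + 64b + 160)/(b² + 13b + 42)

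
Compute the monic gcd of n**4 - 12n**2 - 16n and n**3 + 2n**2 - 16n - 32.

n**2 - 2n - 8

Euclidean algorithm in ℚ[n]:
  n**4 - 12n**2 - 16n = (n - 2)(n**3 + 2n**2 - 16n - 32) + (8n**2 - 16n - 64)
  n**3 + 2n**2 - 16n - 32 = ((1/8)n + 1/2)(8n**2 - 16n - 64) + (0)
Last nonzero remainder: 8n**2 - 16n - 64. Dividing through by 8 gives the monic gcd n**2 - 2n - 8.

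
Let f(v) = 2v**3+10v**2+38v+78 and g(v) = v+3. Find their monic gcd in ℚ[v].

Apply the Euclidean algorithm:
  2v**3+10v**2+38v+78 = (2v**2+4v+26)(v+3) + (0)
The last nonzero remainder v+3 is already monic.

v+3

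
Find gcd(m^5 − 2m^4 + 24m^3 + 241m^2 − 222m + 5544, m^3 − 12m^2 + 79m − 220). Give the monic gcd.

By polynomial division,
  m^5 − 2m^4 + 24m^3 + 241m^2 − 222m + 5544 = (m^2 + 10m + 65)(m^3 − 12m^2 + 79m − 220) + (451m^2 − 3157m + 19844)
  m^3 − 12m^2 + 79m − 220 = ((1/451)m − 5/451)(451m^2 − 3157m + 19844) + (0)
Last nonzero remainder: 451m^2 − 3157m + 19844. Dividing through by 451 gives the monic gcd m^2 − 7m + 44.

m^2 − 7m + 44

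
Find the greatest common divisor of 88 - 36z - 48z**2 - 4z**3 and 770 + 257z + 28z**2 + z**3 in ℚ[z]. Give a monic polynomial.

11 + z

Euclidean algorithm in ℚ[z]:
  -4z**3 - 48z**2 - 36z + 88 = (-4)(z**3 + 28z**2 + 257z + 770) + (64z**2 + 992z + 3168)
  z**3 + 28z**2 + 257z + 770 = ((1/64)z + 25/128)(64z**2 + 992z + 3168) + ((55/4)z + 605/4)
  64z**2 + 992z + 3168 = ((256/55)z + 1152/55)((55/4)z + 605/4) + (0)
Last nonzero remainder: (55/4)z + 605/4. Dividing through by 55/4 gives the monic gcd z + 11.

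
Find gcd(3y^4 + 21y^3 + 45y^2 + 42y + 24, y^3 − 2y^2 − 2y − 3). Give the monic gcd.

Euclidean algorithm in ℚ[y]:
  3y^4 + 21y^3 + 45y^2 + 42y + 24 = (3y + 27)(y^3 − 2y^2 − 2y − 3) + (105y^2 + 105y + 105)
  y^3 − 2y^2 − 2y − 3 = ((1/105)y − 1/35)(105y^2 + 105y + 105) + (0)
Last nonzero remainder: 105y^2 + 105y + 105. Dividing through by 105 gives the monic gcd y^2 + y + 1.

y^2 + y + 1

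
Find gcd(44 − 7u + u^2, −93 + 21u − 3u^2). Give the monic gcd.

1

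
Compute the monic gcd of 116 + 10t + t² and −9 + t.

1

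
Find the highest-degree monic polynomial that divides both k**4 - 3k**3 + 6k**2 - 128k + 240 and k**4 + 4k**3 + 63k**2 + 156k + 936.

Repeated division with remainder:
  k**4 - 3k**3 + 6k**2 - 128k + 240 = (k**4 + 4k**3 + 63k**2 + 156k + 936) + (-7k**3 - 57k**2 - 284k - 696)
  k**4 + 4k**3 + 63k**2 + 156k + 936 = (-(1/7)k + 29/49)(-7k**3 - 57k**2 - 284k - 696) + ((2752/49)k**2 + (11008/49)k + 66048/49)
  -7k**3 - 57k**2 - 284k - 696 = (-(343/2752)k - 1421/2752)((2752/49)k**2 + (11008/49)k + 66048/49) + (0)
Last nonzero remainder: (2752/49)k**2 + (11008/49)k + 66048/49. Dividing through by 2752/49 gives the monic gcd k**2 + 4k + 24.

k**2 + 4k + 24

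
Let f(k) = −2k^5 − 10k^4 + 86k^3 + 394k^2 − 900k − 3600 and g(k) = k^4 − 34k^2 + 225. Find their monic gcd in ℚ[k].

By polynomial division,
  −2k^5 − 10k^4 + 86k^3 + 394k^2 − 900k − 3600 = (−2k − 10)(k^4 − 34k^2 + 225) + (18k^3 + 54k^2 − 450k − 1350)
  k^4 − 34k^2 + 225 = ((1/18)k − 1/6)(18k^3 + 54k^2 − 450k − 1350) + (0)
Last nonzero remainder: 18k^3 + 54k^2 − 450k − 1350. Dividing through by 18 gives the monic gcd k^3 + 3k^2 − 25k − 75.

k^3 + 3k^2 − 25k − 75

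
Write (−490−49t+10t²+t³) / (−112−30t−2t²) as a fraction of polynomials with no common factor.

(70−3t−t²)/(16+2t)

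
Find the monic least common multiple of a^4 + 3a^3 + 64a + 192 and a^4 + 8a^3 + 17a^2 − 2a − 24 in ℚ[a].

a^6 + 4a^5 + a^4 + 58a^3 + 256a^2 + 64a − 384

Euclidean algorithm in ℚ[a]:
  a^4 + 3a^3 + 64a + 192 = (a^4 + 8a^3 + 17a^2 − 2a − 24) + (−5a^3 − 17a^2 + 66a + 216)
  a^4 + 8a^3 + 17a^2 − 2a − 24 = (−(1/5)a − 23/25)(−5a^3 − 17a^2 + 66a + 216) + ((364/25)a^2 + (2548/25)a + 4368/25)
  −5a^3 − 17a^2 + 66a + 216 = (−(125/364)a + 225/182)((364/25)a^2 + (2548/25)a + 4368/25) + (0)
Last nonzero remainder: (364/25)a^2 + (2548/25)a + 4368/25. Dividing through by 364/25 gives the monic gcd a^2 + 7a + 12.
Then lcm(f, g) = f·g / gcd(f, g); expanding and making the result monic gives the answer.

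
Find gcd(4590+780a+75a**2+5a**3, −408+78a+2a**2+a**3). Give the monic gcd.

102+6a+a**2

Repeated division with remainder:
  5a**3+75a**2+780a+4590 = (5)(a**3+2a**2+78a−408) + (65a**2+390a+6630)
  a**3+2a**2+78a−408 = ((1/65)a−4/65)(65a**2+390a+6630) + (0)
Last nonzero remainder: 65a**2+390a+6630. Dividing through by 65 gives the monic gcd a**2+6a+102.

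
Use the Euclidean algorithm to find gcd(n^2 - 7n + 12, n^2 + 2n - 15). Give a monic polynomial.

n - 3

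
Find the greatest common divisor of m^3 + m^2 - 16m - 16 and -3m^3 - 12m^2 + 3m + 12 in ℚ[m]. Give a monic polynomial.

Euclidean algorithm in ℚ[m]:
  m^3 + m^2 - 16m - 16 = (-1/3)(-3m^3 - 12m^2 + 3m + 12) + (-3m^2 - 15m - 12)
  -3m^3 - 12m^2 + 3m + 12 = (m - 1)(-3m^2 - 15m - 12) + (0)
Last nonzero remainder: -3m^2 - 15m - 12. Dividing through by -3 gives the monic gcd m^2 + 5m + 4.

m^2 + 5m + 4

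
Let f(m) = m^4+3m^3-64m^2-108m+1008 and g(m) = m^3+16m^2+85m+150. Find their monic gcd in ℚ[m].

m+6

Apply the Euclidean algorithm:
  m^4+3m^3-64m^2-108m+1008 = (m-13)(m^3+16m^2+85m+150) + (59m^2+847m+2958)
  m^3+16m^2+85m+150 = ((1/59)m+97/3481)(59m^2+847m+2958) + ((39204/3481)m+235224/3481)
  59m^2+847m+2958 = ((205379/39204)m+1716133/39204)((39204/3481)m+235224/3481) + (0)
Last nonzero remainder: (39204/3481)m+235224/3481. Dividing through by 39204/3481 gives the monic gcd m+6.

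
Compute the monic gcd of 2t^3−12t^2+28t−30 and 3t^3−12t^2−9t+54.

t−3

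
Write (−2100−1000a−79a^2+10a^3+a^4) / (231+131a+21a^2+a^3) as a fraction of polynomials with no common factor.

(−100+a^2)/(11+a)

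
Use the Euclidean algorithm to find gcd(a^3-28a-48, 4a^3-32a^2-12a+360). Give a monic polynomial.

a-6

By polynomial division,
  a^3-28a-48 = (1/4)(4a^3-32a^2-12a+360) + (8a^2-25a-138)
  4a^3-32a^2-12a+360 = ((1/2)a-39/16)(8a^2-25a-138) + (-(63/16)a+189/8)
  8a^2-25a-138 = (-(128/63)a-368/63)(-(63/16)a+189/8) + (0)
Last nonzero remainder: -(63/16)a+189/8. Dividing through by -63/16 gives the monic gcd a-6.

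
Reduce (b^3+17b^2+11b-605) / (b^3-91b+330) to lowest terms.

Euclidean algorithm in ℚ[b]:
  b^3+17b^2+11b-605 = (b^3-91b+330) + (17b^2+102b-935)
  b^3-91b+330 = ((1/17)b-6/17)(17b^2+102b-935) + (0)
Last nonzero remainder: 17b^2+102b-935. Dividing through by 17 gives the monic gcd b^2+6b-55.
Cancel b^2+6b-55 from numerator and denominator to get the reduced form.

(b+11)/(b-6)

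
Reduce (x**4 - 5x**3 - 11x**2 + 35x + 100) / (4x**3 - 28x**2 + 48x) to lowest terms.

(x**3 - x**2 - 15x - 25)/(4x**2 - 12x)

Apply the Euclidean algorithm:
  x**4 - 5x**3 - 11x**2 + 35x + 100 = ((1/4)x + 1/2)(4x**3 - 28x**2 + 48x) + (-9x**2 + 11x + 100)
  4x**3 - 28x**2 + 48x = (-(4/9)x + 208/81)(-9x**2 + 11x + 100) + ((5200/81)x - 20800/81)
  -9x**2 + 11x + 100 = (-(729/5200)x - 81/208)((5200/81)x - 20800/81) + (0)
Last nonzero remainder: (5200/81)x - 20800/81. Dividing through by 5200/81 gives the monic gcd x - 4.
Cancel x - 4 from numerator and denominator to get the reduced form.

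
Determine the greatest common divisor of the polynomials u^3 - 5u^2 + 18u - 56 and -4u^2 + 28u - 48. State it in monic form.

Apply the Euclidean algorithm:
  u^3 - 5u^2 + 18u - 56 = (-(1/4)u - 1/2)(-4u^2 + 28u - 48) + (20u - 80)
  -4u^2 + 28u - 48 = (-(1/5)u + 3/5)(20u - 80) + (0)
Last nonzero remainder: 20u - 80. Dividing through by 20 gives the monic gcd u - 4.

u - 4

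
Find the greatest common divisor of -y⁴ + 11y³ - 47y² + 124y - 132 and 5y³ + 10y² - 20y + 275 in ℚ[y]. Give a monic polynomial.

y² - 3y + 11

Repeated division with remainder:
  -y⁴ + 11y³ - 47y² + 124y - 132 = (-(1/5)y + 13/5)(5y³ + 10y² - 20y + 275) + (-77y² + 231y - 847)
  5y³ + 10y² - 20y + 275 = (-(5/77)y - 25/77)(-77y² + 231y - 847) + (0)
Last nonzero remainder: -77y² + 231y - 847. Dividing through by -77 gives the monic gcd y² - 3y + 11.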